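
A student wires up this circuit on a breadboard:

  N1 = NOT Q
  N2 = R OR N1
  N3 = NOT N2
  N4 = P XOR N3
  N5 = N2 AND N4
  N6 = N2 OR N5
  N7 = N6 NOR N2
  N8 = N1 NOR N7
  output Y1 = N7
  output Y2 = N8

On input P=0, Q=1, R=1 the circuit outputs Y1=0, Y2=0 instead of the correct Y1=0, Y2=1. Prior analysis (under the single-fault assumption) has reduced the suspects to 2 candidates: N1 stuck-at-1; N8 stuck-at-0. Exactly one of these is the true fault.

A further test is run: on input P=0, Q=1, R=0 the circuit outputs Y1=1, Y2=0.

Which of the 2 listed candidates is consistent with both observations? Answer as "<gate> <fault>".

N8 stuck-at-0

Evaluate each candidate on input P=0, Q=1, R=0:
  N1 stuck-at-1: N1=1 [stuck-at-1], N2=1, N3=0, N4=0, N5=0, N6=1, N7=0, N8=0 → Y1=0, Y2=0 — eliminated
  N8 stuck-at-0: N1=0, N2=0, N3=1, N4=1, N5=0, N6=0, N7=1, N8=0 [stuck-at-0] → Y1=1, Y2=0 — matches
Only N8 stuck-at-0 reproduces the observed Y1=1, Y2=0.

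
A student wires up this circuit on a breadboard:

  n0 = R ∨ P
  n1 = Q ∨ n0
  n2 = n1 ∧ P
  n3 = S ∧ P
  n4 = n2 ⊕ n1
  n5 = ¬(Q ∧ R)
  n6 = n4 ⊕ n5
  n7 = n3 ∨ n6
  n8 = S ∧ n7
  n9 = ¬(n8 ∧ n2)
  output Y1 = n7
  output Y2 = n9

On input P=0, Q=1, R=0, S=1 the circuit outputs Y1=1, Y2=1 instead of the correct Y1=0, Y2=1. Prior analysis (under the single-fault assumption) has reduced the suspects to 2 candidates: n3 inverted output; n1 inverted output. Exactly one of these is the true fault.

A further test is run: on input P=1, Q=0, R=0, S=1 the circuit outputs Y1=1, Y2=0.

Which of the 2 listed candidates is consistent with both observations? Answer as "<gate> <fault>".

n3 inverted output

Evaluate each candidate on input P=1, Q=0, R=0, S=1:
  n3 inverted output: n0=1, n1=1, n2=1, n3=0 [inverted output], n4=0, n5=1, n6=1, n7=1, n8=1, n9=0 → Y1=1, Y2=0 — matches
  n1 inverted output: n0=1, n1=0 [inverted output], n2=0, n3=1, n4=0, n5=1, n6=1, n7=1, n8=1, n9=1 → Y1=1, Y2=1 — eliminated
Only n3 inverted output reproduces the observed Y1=1, Y2=0.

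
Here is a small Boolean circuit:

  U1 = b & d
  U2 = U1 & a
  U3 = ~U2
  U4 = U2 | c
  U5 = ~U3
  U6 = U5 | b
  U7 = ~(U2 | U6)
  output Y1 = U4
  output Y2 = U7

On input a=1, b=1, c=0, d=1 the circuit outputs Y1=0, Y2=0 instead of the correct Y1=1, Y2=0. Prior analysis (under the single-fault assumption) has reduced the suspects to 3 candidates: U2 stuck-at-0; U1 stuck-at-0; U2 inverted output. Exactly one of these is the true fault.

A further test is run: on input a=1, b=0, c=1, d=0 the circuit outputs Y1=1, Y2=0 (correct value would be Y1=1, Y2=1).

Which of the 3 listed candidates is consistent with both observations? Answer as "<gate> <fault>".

Evaluate each candidate on input a=1, b=0, c=1, d=0:
  U2 stuck-at-0: U1=0, U2=0 [stuck-at-0], U3=1, U4=1, U5=0, U6=0, U7=1 → Y1=1, Y2=1 — eliminated
  U1 stuck-at-0: U1=0 [stuck-at-0], U2=0, U3=1, U4=1, U5=0, U6=0, U7=1 → Y1=1, Y2=1 — eliminated
  U2 inverted output: U1=0, U2=1 [inverted output], U3=0, U4=1, U5=1, U6=1, U7=0 → Y1=1, Y2=0 — matches
Only U2 inverted output reproduces the observed Y1=1, Y2=0.

U2 inverted output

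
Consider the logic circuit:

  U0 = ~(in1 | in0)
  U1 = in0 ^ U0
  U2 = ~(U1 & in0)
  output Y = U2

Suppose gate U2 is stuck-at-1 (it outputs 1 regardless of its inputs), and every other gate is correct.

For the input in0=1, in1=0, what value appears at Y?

1

Propagate with U2 forced: U0=0, U1=1, U2=1 [stuck-at-1].
So Y = 1. (Without the fault it would be 0.)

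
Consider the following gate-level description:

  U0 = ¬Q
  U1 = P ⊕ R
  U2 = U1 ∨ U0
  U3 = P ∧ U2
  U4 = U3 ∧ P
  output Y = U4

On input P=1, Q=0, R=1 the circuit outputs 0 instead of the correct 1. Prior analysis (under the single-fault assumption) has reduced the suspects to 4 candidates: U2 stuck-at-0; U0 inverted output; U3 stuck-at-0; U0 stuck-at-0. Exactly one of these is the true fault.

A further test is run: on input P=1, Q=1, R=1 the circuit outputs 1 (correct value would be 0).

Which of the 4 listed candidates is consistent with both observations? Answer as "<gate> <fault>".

U0 inverted output

Evaluate each candidate on input P=1, Q=1, R=1:
  U2 stuck-at-0: U0=0, U1=0, U2=0 [stuck-at-0], U3=0, U4=0 → 0 — eliminated
  U0 inverted output: U0=1 [inverted output], U1=0, U2=1, U3=1, U4=1 → 1 — matches
  U3 stuck-at-0: U0=0, U1=0, U2=0, U3=0 [stuck-at-0], U4=0 → 0 — eliminated
  U0 stuck-at-0: U0=0 [stuck-at-0], U1=0, U2=0, U3=0, U4=0 → 0 — eliminated
Only U0 inverted output reproduces the observed 1.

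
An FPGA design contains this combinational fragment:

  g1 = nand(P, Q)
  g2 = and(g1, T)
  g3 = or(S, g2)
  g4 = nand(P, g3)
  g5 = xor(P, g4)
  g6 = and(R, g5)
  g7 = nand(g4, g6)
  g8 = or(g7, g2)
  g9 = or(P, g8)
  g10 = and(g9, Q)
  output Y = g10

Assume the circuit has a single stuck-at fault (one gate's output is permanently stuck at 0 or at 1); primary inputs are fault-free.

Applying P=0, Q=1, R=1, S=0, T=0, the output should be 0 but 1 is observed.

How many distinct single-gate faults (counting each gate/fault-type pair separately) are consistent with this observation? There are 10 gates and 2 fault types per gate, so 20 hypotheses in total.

8

Fault-free: g1=1, g2=0, g3=0, g4=1, g5=1, g6=1, g7=0, g8=0, g9=0, g10=0 → 0. Observed 1.
  g1: none of the 2 fault types match ✗
  g2: stuck-at-1 ✓; others ✗
  g3: none of the 2 fault types match ✗
  g4: stuck-at-0 ✓; others ✗
  g5: stuck-at-0 ✓; others ✗
  g6: stuck-at-0 ✓; others ✗
  g7: stuck-at-1 ✓; others ✗
  g8: stuck-at-1 ✓; others ✗
  g9: stuck-at-1 ✓; others ✗
  g10: stuck-at-1 ✓; others ✗
Consistent faults: {g2 stuck-at-1, g4 stuck-at-0, g5 stuck-at-0, g6 stuck-at-0, g7 stuck-at-1, g8 stuck-at-1, g9 stuck-at-1, g10 stuck-at-1} — 8 in all.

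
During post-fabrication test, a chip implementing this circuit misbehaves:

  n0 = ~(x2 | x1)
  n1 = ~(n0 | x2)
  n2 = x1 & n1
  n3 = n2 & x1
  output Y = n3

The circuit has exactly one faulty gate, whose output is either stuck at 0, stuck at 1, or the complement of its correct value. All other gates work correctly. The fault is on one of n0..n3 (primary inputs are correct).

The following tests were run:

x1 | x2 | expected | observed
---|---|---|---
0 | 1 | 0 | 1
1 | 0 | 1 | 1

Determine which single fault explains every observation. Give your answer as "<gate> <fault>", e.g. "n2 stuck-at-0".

Fault-free values for test 1 (x1=0, x2=1): n0=0, n1=0, n2=0, n3=0, giving Y=0. Observed 1.
Test 1: faults giving observed 1 are {n3 stuck-at-1, n3 inverted output}.
Test 2 (x1=1, x2=0): fault-free n0=0, n1=1, n2=1, n3=1 → 1; observed 1. Eliminates n3 inverted output.
Only n3 stuck-at-1 is consistent with every test.

n3 stuck-at-1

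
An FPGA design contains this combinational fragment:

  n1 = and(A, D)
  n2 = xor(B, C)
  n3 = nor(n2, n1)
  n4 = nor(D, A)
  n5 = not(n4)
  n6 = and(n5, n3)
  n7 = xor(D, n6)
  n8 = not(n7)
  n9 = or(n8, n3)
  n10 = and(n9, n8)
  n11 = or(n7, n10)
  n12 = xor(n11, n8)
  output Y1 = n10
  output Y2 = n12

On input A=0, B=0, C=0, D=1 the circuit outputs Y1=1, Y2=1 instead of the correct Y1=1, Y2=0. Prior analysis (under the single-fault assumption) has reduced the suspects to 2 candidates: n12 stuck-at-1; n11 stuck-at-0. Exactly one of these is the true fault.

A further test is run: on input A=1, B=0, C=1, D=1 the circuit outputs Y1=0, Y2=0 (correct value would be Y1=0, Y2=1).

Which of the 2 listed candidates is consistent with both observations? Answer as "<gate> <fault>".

n11 stuck-at-0

Evaluate each candidate on input A=1, B=0, C=1, D=1:
  n12 stuck-at-1: n1=1, n2=1, n3=0, n4=0, n5=1, n6=0, n7=1, n8=0, n9=0, n10=0, n11=1, n12=1 [stuck-at-1] → Y1=0, Y2=1 — eliminated
  n11 stuck-at-0: n1=1, n2=1, n3=0, n4=0, n5=1, n6=0, n7=1, n8=0, n9=0, n10=0, n11=0 [stuck-at-0], n12=0 → Y1=0, Y2=0 — matches
Only n11 stuck-at-0 reproduces the observed Y1=0, Y2=0.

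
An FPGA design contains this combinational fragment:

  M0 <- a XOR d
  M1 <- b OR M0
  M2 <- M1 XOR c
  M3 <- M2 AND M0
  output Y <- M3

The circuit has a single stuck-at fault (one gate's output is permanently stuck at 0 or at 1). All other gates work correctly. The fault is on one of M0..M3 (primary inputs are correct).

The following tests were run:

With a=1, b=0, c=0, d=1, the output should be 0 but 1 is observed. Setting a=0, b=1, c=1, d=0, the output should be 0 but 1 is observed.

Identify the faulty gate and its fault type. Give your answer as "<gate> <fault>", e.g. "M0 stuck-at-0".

M3 stuck-at-1

Fault-free values for test 1 (a=1, b=0, c=0, d=1): M0=0, M1=0, M2=0, M3=0, giving Y=0. Observed 1.
Test 1: faults giving observed 1 are {M0 stuck-at-1, M3 stuck-at-1}.
Test 2 (a=0, b=1, c=1, d=0): fault-free M0=0, M1=1, M2=0, M3=0 → 0; observed 1. Eliminates M0 stuck-at-1.
Only M3 stuck-at-1 is consistent with every test.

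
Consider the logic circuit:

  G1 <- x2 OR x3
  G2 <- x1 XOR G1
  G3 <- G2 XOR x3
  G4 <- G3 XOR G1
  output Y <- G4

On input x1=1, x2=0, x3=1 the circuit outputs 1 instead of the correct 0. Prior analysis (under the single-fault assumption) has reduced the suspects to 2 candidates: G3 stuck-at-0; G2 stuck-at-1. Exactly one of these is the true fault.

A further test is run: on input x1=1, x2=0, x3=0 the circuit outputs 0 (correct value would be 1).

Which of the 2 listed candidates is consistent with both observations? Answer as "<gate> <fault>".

G3 stuck-at-0

Evaluate each candidate on input x1=1, x2=0, x3=0:
  G3 stuck-at-0: G1=0, G2=1, G3=0 [stuck-at-0], G4=0 → 0 — matches
  G2 stuck-at-1: G1=0, G2=1 [stuck-at-1], G3=1, G4=1 → 1 — eliminated
Only G3 stuck-at-0 reproduces the observed 0.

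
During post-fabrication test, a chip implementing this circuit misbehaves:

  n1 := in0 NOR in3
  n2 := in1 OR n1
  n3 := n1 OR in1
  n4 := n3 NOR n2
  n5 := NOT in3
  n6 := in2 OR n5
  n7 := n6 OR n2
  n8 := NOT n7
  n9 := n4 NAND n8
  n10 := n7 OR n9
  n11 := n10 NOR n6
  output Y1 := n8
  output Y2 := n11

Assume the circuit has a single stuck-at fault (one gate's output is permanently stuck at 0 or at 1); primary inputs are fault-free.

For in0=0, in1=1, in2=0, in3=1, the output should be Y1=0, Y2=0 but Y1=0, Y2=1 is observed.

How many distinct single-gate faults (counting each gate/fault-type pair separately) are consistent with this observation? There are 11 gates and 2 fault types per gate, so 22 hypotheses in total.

2

Fault-free: n1=0, n2=1, n3=1, n4=0, n5=0, n6=0, n7=1, n8=0, n9=1, n10=1, n11=0 → Y1=0, Y2=0. Observed Y1=0, Y2=1.
  n1: none of the 2 fault types match ✗
  n2: none of the 2 fault types match ✗
  n3: none of the 2 fault types match ✗
  n4: none of the 2 fault types match ✗
  n5: none of the 2 fault types match ✗
  n6: none of the 2 fault types match ✗
  n7: none of the 2 fault types match ✗
  n8: none of the 2 fault types match ✗
  n9: none of the 2 fault types match ✗
  n10: stuck-at-0 ✓; others ✗
  n11: stuck-at-1 ✓; others ✗
Consistent faults: {n10 stuck-at-0, n11 stuck-at-1} — 2 in all.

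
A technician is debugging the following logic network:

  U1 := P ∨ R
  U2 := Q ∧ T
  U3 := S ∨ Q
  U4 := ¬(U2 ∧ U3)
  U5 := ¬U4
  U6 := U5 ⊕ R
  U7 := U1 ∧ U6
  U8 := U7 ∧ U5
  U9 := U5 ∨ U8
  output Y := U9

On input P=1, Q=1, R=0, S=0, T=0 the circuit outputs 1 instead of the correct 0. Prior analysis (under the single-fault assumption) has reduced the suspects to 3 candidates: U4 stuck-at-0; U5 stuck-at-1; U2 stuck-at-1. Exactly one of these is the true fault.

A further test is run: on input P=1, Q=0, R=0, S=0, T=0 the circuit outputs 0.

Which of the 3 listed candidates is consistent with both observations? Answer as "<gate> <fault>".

U2 stuck-at-1

Evaluate each candidate on input P=1, Q=0, R=0, S=0, T=0:
  U4 stuck-at-0: U1=1, U2=0, U3=0, U4=0 [stuck-at-0], U5=1, U6=1, U7=1, U8=1, U9=1 → 1 — eliminated
  U5 stuck-at-1: U1=1, U2=0, U3=0, U4=1, U5=1 [stuck-at-1], U6=1, U7=1, U8=1, U9=1 → 1 — eliminated
  U2 stuck-at-1: U1=1, U2=1 [stuck-at-1], U3=0, U4=1, U5=0, U6=0, U7=0, U8=0, U9=0 → 0 — matches
Only U2 stuck-at-1 reproduces the observed 0.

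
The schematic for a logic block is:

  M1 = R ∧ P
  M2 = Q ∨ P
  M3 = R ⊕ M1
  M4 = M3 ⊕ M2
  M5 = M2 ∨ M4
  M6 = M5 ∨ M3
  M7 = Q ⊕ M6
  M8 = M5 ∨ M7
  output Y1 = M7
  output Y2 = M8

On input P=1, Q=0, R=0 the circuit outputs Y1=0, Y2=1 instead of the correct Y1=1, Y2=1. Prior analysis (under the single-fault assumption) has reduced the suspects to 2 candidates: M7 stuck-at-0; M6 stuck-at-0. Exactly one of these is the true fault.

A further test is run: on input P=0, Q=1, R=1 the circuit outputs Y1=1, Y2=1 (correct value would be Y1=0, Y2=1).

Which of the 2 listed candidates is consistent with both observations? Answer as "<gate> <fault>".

M6 stuck-at-0

Evaluate each candidate on input P=0, Q=1, R=1:
  M7 stuck-at-0: M1=0, M2=1, M3=1, M4=0, M5=1, M6=1, M7=0 [stuck-at-0], M8=1 → Y1=0, Y2=1 — eliminated
  M6 stuck-at-0: M1=0, M2=1, M3=1, M4=0, M5=1, M6=0 [stuck-at-0], M7=1, M8=1 → Y1=1, Y2=1 — matches
Only M6 stuck-at-0 reproduces the observed Y1=1, Y2=1.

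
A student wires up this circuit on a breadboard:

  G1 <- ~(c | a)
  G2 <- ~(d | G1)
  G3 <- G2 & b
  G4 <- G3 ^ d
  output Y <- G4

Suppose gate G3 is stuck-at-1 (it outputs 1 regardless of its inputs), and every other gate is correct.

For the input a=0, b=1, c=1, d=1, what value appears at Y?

0

Propagate with G3 forced: G1=0, G2=0, G3=1 [stuck-at-1], G4=0.
So Y = 0. (Without the fault it would be 1.)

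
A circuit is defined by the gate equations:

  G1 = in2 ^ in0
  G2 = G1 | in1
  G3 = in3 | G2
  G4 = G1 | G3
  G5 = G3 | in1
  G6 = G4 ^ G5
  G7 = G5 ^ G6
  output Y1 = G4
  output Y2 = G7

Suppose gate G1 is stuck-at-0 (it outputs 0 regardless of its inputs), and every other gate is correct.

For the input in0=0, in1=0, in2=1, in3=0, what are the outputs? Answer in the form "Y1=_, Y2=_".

Propagate with G1 forced: G1=0 [stuck-at-0], G2=0, G3=0, G4=0, G5=0, G6=0, G7=0.
So the outputs are Y1=0, Y2=0. (Without the fault they would be Y1=1, Y2=1.)

Y1=0, Y2=0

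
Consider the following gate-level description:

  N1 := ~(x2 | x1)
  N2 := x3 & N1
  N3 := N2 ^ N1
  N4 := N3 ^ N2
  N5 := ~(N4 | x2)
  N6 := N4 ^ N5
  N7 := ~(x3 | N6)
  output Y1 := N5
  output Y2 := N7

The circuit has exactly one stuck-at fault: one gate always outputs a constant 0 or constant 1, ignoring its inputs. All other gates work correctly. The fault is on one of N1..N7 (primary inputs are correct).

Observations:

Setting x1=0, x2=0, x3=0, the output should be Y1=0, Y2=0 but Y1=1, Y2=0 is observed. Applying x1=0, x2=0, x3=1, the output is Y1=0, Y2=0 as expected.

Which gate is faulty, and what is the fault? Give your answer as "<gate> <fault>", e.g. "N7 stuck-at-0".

Fault-free values for test 1 (x1=0, x2=0, x3=0): N1=1, N2=0, N3=1, N4=1, N5=0, N6=1, N7=0, giving Y1=0, Y2=0. Observed Y1=1, Y2=0.
Test 1: faults giving observed Y1=1, Y2=0 are {N1 stuck-at-0, N3 stuck-at-0, N4 stuck-at-0}.
Test 2 (x1=0, x2=0, x3=1): fault-free N1=1, N2=1, N3=0, N4=1, N5=0, N6=1, N7=0 → Y1=0, Y2=0; observed Y1=0, Y2=0. Eliminates N1 stuck-at-0, N4 stuck-at-0.
Only N3 stuck-at-0 is consistent with every test.

N3 stuck-at-0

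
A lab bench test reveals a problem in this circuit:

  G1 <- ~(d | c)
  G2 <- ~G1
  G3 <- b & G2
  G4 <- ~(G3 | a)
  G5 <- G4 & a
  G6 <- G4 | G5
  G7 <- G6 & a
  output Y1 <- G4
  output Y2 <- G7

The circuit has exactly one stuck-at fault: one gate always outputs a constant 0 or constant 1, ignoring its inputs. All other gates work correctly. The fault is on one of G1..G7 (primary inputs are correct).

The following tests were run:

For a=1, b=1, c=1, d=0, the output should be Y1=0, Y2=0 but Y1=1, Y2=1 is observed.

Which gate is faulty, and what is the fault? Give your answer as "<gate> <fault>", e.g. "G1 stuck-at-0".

G4 stuck-at-1

Fault-free values for test 1 (a=1, b=1, c=1, d=0): G1=0, G2=1, G3=1, G4=0, G5=0, G6=0, G7=0, giving Y1=0, Y2=0. Observed Y1=1, Y2=1.
Test 1: faults giving observed Y1=1, Y2=1 are {G4 stuck-at-1}.
Only G4 stuck-at-1 is consistent with every test.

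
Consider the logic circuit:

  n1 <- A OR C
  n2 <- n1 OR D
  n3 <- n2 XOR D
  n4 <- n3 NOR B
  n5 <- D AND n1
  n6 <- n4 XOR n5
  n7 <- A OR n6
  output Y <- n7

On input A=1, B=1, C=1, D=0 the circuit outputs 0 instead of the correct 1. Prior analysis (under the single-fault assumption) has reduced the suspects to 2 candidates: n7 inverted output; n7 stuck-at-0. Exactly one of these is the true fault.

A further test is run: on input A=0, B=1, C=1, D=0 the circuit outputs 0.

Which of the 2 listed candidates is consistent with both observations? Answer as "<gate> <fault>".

Evaluate each candidate on input A=0, B=1, C=1, D=0:
  n7 inverted output: n1=1, n2=1, n3=1, n4=0, n5=0, n6=0, n7=1 [inverted output] → 1 — eliminated
  n7 stuck-at-0: n1=1, n2=1, n3=1, n4=0, n5=0, n6=0, n7=0 [stuck-at-0] → 0 — matches
Only n7 stuck-at-0 reproduces the observed 0.

n7 stuck-at-0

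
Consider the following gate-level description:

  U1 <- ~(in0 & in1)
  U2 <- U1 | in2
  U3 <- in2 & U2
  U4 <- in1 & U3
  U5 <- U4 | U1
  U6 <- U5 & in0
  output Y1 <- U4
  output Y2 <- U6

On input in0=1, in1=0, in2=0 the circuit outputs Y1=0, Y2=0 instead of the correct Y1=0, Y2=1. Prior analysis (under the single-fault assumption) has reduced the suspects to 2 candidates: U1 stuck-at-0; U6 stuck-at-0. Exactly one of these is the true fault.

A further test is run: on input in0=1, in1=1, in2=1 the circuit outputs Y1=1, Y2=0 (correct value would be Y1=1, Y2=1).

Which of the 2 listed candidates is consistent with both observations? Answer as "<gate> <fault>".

U6 stuck-at-0

Evaluate each candidate on input in0=1, in1=1, in2=1:
  U1 stuck-at-0: U1=0 [stuck-at-0], U2=1, U3=1, U4=1, U5=1, U6=1 → Y1=1, Y2=1 — eliminated
  U6 stuck-at-0: U1=0, U2=1, U3=1, U4=1, U5=1, U6=0 [stuck-at-0] → Y1=1, Y2=0 — matches
Only U6 stuck-at-0 reproduces the observed Y1=1, Y2=0.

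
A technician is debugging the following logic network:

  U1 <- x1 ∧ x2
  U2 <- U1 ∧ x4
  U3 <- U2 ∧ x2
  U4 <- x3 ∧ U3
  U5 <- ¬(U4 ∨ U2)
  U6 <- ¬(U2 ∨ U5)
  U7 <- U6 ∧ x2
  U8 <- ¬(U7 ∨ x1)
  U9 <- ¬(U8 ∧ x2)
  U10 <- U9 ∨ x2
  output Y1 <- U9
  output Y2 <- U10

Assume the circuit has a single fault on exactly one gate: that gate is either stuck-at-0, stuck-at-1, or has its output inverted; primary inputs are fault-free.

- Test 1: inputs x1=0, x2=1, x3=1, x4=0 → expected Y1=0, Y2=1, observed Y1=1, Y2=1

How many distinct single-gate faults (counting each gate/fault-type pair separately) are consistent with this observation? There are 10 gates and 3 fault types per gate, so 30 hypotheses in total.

14

Fault-free: U1=0, U2=0, U3=0, U4=0, U5=1, U6=0, U7=0, U8=1, U9=0, U10=1 → Y1=0, Y2=1. Observed Y1=1, Y2=1.
  U1: none of the 3 fault types match ✗
  U2: none of the 3 fault types match ✗
  U3: stuck-at-1, inverted output ✓; others ✗
  U4: stuck-at-1, inverted output ✓; others ✗
  U5: stuck-at-0, inverted output ✓; others ✗
  U6: stuck-at-1, inverted output ✓; others ✗
  U7: stuck-at-1, inverted output ✓; others ✗
  U8: stuck-at-0, inverted output ✓; others ✗
  U9: stuck-at-1, inverted output ✓; others ✗
  U10: none of the 3 fault types match ✗
Consistent faults: {U3 stuck-at-1, U3 inverted output, U4 stuck-at-1, U4 inverted output, U5 stuck-at-0, U5 inverted output, U6 stuck-at-1, U6 inverted output, U7 stuck-at-1, U7 inverted output, U8 stuck-at-0, U8 inverted output, U9 stuck-at-1, U9 inverted output} — 14 in all.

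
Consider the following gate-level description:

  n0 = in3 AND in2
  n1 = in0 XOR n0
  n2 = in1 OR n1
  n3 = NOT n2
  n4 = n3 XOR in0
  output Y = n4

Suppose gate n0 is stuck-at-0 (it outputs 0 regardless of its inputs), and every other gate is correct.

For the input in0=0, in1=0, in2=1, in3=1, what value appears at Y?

1

Propagate with n0 forced: n0=0 [stuck-at-0], n1=0, n2=0, n3=1, n4=1.
So Y = 1. (Without the fault it would be 0.)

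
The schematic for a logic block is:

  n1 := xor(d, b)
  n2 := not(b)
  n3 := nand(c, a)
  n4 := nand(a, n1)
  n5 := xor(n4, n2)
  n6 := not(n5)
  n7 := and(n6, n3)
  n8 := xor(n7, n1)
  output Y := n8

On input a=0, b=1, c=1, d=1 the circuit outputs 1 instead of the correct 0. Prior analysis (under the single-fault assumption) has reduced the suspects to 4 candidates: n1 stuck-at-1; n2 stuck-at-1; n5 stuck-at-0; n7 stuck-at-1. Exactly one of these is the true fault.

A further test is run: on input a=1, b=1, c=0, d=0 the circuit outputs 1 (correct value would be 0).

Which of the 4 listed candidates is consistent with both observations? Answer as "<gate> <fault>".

n2 stuck-at-1

Evaluate each candidate on input a=1, b=1, c=0, d=0:
  n1 stuck-at-1: n1=1 [stuck-at-1], n2=0, n3=1, n4=0, n5=0, n6=1, n7=1, n8=0 → 0 — eliminated
  n2 stuck-at-1: n1=1, n2=1 [stuck-at-1], n3=1, n4=0, n5=1, n6=0, n7=0, n8=1 → 1 — matches
  n5 stuck-at-0: n1=1, n2=0, n3=1, n4=0, n5=0 [stuck-at-0], n6=1, n7=1, n8=0 → 0 — eliminated
  n7 stuck-at-1: n1=1, n2=0, n3=1, n4=0, n5=0, n6=1, n7=1 [stuck-at-1], n8=0 → 0 — eliminated
Only n2 stuck-at-1 reproduces the observed 1.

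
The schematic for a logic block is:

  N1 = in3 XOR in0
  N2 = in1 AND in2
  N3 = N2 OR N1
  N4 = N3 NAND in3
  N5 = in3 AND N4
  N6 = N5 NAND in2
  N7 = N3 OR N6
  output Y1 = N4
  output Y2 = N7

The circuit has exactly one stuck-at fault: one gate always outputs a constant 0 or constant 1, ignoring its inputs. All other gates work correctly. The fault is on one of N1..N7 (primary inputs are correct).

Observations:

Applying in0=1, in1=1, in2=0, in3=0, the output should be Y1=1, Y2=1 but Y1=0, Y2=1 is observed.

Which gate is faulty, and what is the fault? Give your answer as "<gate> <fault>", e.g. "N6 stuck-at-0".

N4 stuck-at-0

Fault-free values for test 1 (in0=1, in1=1, in2=0, in3=0): N1=1, N2=0, N3=1, N4=1, N5=0, N6=1, N7=1, giving Y1=1, Y2=1. Observed Y1=0, Y2=1.
Test 1: faults giving observed Y1=0, Y2=1 are {N4 stuck-at-0}.
Only N4 stuck-at-0 is consistent with every test.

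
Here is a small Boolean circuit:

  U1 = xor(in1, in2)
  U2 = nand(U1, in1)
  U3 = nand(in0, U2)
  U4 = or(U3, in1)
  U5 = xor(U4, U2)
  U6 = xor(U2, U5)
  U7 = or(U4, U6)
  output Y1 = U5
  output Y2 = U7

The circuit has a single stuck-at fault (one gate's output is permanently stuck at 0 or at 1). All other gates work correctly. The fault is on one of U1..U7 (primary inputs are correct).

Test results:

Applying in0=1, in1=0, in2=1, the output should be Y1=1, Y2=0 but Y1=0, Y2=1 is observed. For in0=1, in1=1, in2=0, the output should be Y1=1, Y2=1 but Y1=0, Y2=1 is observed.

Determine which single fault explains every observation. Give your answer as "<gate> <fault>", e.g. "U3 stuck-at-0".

Fault-free values for test 1 (in0=1, in1=0, in2=1): U1=1, U2=1, U3=0, U4=0, U5=1, U6=0, U7=0, giving Y1=1, Y2=0. Observed Y1=0, Y2=1.
Test 1: faults giving observed Y1=0, Y2=1 are {U3 stuck-at-1, U4 stuck-at-1, U5 stuck-at-0}.
Test 2 (in0=1, in1=1, in2=0): fault-free U1=1, U2=0, U3=1, U4=1, U5=1, U6=1, U7=1 → Y1=1, Y2=1; observed Y1=0, Y2=1. Eliminates U3 stuck-at-1, U4 stuck-at-1.
Only U5 stuck-at-0 is consistent with every test.

U5 stuck-at-0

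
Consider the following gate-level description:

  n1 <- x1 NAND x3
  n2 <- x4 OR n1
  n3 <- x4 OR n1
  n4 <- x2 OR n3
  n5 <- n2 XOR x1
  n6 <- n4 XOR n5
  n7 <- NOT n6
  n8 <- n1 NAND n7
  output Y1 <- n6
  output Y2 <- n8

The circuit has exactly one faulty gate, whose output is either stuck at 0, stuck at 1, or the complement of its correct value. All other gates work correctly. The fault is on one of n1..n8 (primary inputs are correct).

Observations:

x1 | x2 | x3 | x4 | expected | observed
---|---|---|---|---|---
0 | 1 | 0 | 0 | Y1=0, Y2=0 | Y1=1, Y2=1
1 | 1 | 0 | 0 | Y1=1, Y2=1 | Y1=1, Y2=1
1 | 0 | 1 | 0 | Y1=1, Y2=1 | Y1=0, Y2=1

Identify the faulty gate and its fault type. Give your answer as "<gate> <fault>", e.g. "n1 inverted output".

n5 stuck-at-0

Fault-free values for test 1 (x1=0, x2=1, x3=0, x4=0): n1=1, n2=1, n3=1, n4=1, n5=1, n6=0, n7=1, n8=0, giving Y1=0, Y2=0. Observed Y1=1, Y2=1.
Test 1: faults giving observed Y1=1, Y2=1 are {n1 stuck-at-0, n1 inverted output, n2 stuck-at-0, n2 inverted output, n4 stuck-at-0, n4 inverted output, n5 stuck-at-0, n5 inverted output, n6 stuck-at-1, n6 inverted output}.
Test 2 (x1=1, x2=1, x3=0, x4=0): fault-free n1=1, n2=1, n3=1, n4=1, n5=0, n6=1, n7=0, n8=1 → Y1=1, Y2=1; observed Y1=1, Y2=1. Eliminates n1 stuck-at-0, n1 inverted output, n2 stuck-at-0, n2 inverted output, n4 stuck-at-0, n4 inverted output, n5 inverted output, n6 inverted output.
Test 3 (x1=1, x2=0, x3=1, x4=0): fault-free n1=0, n2=0, n3=0, n4=0, n5=1, n6=1, n7=0, n8=1 → Y1=1, Y2=1; observed Y1=0, Y2=1. Eliminates n6 stuck-at-1.
Only n5 stuck-at-0 is consistent with every test.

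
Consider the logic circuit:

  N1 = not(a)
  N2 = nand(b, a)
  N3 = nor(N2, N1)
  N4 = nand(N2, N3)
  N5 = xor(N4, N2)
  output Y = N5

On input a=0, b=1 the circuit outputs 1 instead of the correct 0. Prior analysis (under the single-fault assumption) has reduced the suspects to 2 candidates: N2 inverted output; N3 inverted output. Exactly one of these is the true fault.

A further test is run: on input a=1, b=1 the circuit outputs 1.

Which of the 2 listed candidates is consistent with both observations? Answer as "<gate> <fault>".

Evaluate each candidate on input a=1, b=1:
  N2 inverted output: N1=0, N2=1 [inverted output], N3=0, N4=1, N5=0 → 0 — eliminated
  N3 inverted output: N1=0, N2=0, N3=0 [inverted output], N4=1, N5=1 → 1 — matches
Only N3 inverted output reproduces the observed 1.

N3 inverted output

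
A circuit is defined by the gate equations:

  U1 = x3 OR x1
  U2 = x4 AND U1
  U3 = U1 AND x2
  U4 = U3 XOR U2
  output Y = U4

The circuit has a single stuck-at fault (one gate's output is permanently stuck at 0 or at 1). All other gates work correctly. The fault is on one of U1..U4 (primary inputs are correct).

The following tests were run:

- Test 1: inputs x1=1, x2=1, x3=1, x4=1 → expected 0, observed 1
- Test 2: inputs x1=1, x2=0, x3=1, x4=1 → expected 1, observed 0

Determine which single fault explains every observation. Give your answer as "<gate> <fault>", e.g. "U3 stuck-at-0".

Fault-free values for test 1 (x1=1, x2=1, x3=1, x4=1): U1=1, U2=1, U3=1, U4=0, giving Y=0. Observed 1.
Test 1: faults giving observed 1 are {U2 stuck-at-0, U3 stuck-at-0, U4 stuck-at-1}.
Test 2 (x1=1, x2=0, x3=1, x4=1): fault-free U1=1, U2=1, U3=0, U4=1 → 1; observed 0. Eliminates U3 stuck-at-0, U4 stuck-at-1.
Only U2 stuck-at-0 is consistent with every test.

U2 stuck-at-0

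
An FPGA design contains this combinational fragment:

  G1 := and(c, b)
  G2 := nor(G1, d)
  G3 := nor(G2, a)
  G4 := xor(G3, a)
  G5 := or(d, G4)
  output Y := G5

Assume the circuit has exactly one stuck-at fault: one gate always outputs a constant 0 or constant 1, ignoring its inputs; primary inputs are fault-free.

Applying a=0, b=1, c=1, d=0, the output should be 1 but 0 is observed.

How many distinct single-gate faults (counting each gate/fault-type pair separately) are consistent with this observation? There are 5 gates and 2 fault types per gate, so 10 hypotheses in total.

5

Fault-free: G1=1, G2=0, G3=1, G4=1, G5=1 → 1. Observed 0.
  G1 stuck-at-0: output 0 ✓
  G1 stuck-at-1: output 1 ✗
  G2 stuck-at-0: output 1 ✗
  G2 stuck-at-1: output 0 ✓
  G3 stuck-at-0: output 0 ✓
  G3 stuck-at-1: output 1 ✗
  G4 stuck-at-0: output 0 ✓
  G4 stuck-at-1: output 1 ✗
  G5 stuck-at-0: output 0 ✓
  G5 stuck-at-1: output 1 ✗
Consistent faults: {G1 stuck-at-0, G2 stuck-at-1, G3 stuck-at-0, G4 stuck-at-0, G5 stuck-at-0} — 5 in all.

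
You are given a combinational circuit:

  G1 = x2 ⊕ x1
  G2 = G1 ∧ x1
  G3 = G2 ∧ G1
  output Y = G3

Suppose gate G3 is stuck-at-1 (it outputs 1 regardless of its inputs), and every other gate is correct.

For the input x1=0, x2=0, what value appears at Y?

Propagate with G3 forced: G1=0, G2=0, G3=1 [stuck-at-1].
So Y = 1. (Without the fault it would be 0.)

1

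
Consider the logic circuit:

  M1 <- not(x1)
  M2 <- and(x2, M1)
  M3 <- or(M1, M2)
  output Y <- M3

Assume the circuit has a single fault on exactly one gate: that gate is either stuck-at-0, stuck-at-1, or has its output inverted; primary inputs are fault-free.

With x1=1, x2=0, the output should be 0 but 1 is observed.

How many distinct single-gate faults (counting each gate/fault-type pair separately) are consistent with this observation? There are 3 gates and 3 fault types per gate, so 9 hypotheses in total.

Fault-free: M1=0, M2=0, M3=0 → 0. Observed 1.
  M1 stuck-at-0: output 0 ✗
  M1 stuck-at-1: output 1 ✓
  M1 inverted output: output 1 ✓
  M2 stuck-at-0: output 0 ✗
  M2 stuck-at-1: output 1 ✓
  M2 inverted output: output 1 ✓
  M3 stuck-at-0: output 0 ✗
  M3 stuck-at-1: output 1 ✓
  M3 inverted output: output 1 ✓
Consistent faults: {M1 stuck-at-1, M1 inverted output, M2 stuck-at-1, M2 inverted output, M3 stuck-at-1, M3 inverted output} — 6 in all.

6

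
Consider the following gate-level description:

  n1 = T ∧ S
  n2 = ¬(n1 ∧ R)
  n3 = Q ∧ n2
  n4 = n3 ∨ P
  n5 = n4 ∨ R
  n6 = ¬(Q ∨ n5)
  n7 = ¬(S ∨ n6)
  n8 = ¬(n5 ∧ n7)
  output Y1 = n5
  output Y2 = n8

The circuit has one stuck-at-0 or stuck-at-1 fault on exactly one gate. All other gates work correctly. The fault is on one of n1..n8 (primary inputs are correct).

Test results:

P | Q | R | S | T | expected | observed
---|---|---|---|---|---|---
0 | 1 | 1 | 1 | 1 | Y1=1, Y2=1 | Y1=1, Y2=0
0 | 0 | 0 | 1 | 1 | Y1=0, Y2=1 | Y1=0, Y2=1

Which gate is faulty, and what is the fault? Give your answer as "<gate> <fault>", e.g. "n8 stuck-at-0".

n7 stuck-at-1

Fault-free values for test 1 (P=0, Q=1, R=1, S=1, T=1): n1=1, n2=0, n3=0, n4=0, n5=1, n6=0, n7=0, n8=1, giving Y1=1, Y2=1. Observed Y1=1, Y2=0.
Test 1: faults giving observed Y1=1, Y2=0 are {n7 stuck-at-1, n8 stuck-at-0}.
Test 2 (P=0, Q=0, R=0, S=1, T=1): fault-free n1=1, n2=1, n3=0, n4=0, n5=0, n6=1, n7=0, n8=1 → Y1=0, Y2=1; observed Y1=0, Y2=1. Eliminates n8 stuck-at-0.
Only n7 stuck-at-1 is consistent with every test.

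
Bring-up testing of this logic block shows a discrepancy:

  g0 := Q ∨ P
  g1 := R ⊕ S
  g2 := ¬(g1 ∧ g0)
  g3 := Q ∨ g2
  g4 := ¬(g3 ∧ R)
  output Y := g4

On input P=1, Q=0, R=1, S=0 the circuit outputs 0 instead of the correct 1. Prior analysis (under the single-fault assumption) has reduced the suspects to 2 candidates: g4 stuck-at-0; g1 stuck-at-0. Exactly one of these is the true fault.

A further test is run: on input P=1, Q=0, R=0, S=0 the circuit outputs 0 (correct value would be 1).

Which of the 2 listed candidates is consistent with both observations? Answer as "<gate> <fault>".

g4 stuck-at-0

Evaluate each candidate on input P=1, Q=0, R=0, S=0:
  g4 stuck-at-0: g0=1, g1=0, g2=1, g3=1, g4=0 [stuck-at-0] → 0 — matches
  g1 stuck-at-0: g0=1, g1=0 [stuck-at-0], g2=1, g3=1, g4=1 → 1 — eliminated
Only g4 stuck-at-0 reproduces the observed 0.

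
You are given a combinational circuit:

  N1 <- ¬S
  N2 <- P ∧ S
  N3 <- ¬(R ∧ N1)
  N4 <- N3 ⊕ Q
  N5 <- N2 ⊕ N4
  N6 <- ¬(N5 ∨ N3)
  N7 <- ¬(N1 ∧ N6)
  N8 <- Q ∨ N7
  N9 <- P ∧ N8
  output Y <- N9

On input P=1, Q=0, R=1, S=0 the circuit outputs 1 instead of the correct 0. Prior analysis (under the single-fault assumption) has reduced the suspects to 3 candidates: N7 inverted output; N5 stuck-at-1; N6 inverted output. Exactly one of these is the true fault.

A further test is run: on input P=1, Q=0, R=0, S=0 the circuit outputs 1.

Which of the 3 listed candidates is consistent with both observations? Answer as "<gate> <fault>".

Evaluate each candidate on input P=1, Q=0, R=0, S=0:
  N7 inverted output: N1=1, N2=0, N3=1, N4=1, N5=1, N6=0, N7=0 [inverted output], N8=0, N9=0 → 0 — eliminated
  N5 stuck-at-1: N1=1, N2=0, N3=1, N4=1, N5=1 [stuck-at-1], N6=0, N7=1, N8=1, N9=1 → 1 — matches
  N6 inverted output: N1=1, N2=0, N3=1, N4=1, N5=1, N6=1 [inverted output], N7=0, N8=0, N9=0 → 0 — eliminated
Only N5 stuck-at-1 reproduces the observed 1.

N5 stuck-at-1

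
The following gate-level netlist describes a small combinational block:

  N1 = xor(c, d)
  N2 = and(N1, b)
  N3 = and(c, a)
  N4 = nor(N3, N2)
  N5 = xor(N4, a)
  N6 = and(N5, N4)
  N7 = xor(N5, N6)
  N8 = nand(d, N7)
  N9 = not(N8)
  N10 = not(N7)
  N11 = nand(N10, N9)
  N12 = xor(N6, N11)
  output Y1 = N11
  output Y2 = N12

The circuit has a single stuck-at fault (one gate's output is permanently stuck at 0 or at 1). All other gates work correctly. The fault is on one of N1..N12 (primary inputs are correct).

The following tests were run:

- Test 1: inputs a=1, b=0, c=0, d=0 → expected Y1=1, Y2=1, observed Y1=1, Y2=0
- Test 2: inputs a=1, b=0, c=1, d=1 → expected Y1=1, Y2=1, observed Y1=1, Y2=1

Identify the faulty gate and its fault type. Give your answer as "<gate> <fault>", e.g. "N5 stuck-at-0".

Fault-free values for test 1 (a=1, b=0, c=0, d=0): N1=0, N2=0, N3=0, N4=1, N5=0, N6=0, N7=0, N8=1, N9=0, N10=1, N11=1, N12=1, giving Y1=1, Y2=1. Observed Y1=1, Y2=0.
Test 1: faults giving observed Y1=1, Y2=0 are {N5 stuck-at-1, N6 stuck-at-1, N12 stuck-at-0}.
Test 2 (a=1, b=0, c=1, d=1): fault-free N1=0, N2=0, N3=1, N4=0, N5=1, N6=0, N7=1, N8=0, N9=1, N10=0, N11=1, N12=1 → Y1=1, Y2=1; observed Y1=1, Y2=1. Eliminates N6 stuck-at-1, N12 stuck-at-0.
Only N5 stuck-at-1 is consistent with every test.

N5 stuck-at-1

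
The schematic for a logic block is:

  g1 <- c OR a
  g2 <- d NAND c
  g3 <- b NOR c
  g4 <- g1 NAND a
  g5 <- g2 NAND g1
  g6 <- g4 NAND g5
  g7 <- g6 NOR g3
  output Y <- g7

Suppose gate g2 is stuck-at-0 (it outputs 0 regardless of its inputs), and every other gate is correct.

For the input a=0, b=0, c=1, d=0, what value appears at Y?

Propagate with g2 forced: g1=1, g2=0 [stuck-at-0], g3=0, g4=1, g5=1, g6=0, g7=1.
So Y = 1. (Without the fault it would be 0.)

1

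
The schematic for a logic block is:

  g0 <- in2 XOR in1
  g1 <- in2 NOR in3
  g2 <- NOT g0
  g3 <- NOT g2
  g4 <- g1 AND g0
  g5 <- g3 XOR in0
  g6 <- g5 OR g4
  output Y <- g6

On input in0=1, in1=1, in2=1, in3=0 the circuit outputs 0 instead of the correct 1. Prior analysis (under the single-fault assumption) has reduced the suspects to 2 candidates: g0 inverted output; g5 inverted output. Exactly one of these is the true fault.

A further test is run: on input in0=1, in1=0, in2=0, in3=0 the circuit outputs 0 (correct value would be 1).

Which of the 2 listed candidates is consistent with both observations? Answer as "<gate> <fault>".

g5 inverted output

Evaluate each candidate on input in0=1, in1=0, in2=0, in3=0:
  g0 inverted output: g0=1 [inverted output], g1=1, g2=0, g3=1, g4=1, g5=0, g6=1 → 1 — eliminated
  g5 inverted output: g0=0, g1=1, g2=1, g3=0, g4=0, g5=0 [inverted output], g6=0 → 0 — matches
Only g5 inverted output reproduces the observed 0.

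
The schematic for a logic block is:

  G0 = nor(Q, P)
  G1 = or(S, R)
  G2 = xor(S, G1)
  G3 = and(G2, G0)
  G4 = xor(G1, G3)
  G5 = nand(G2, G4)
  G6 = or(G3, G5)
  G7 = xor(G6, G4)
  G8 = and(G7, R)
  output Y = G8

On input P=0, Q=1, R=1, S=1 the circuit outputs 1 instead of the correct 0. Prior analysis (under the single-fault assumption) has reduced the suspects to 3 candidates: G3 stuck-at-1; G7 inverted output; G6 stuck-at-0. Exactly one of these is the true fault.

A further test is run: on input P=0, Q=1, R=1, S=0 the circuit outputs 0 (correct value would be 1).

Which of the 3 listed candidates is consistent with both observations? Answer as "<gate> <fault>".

G7 inverted output

Evaluate each candidate on input P=0, Q=1, R=1, S=0:
  G3 stuck-at-1: G0=0, G1=1, G2=1, G3=1 [stuck-at-1], G4=0, G5=1, G6=1, G7=1, G8=1 → 1 — eliminated
  G7 inverted output: G0=0, G1=1, G2=1, G3=0, G4=1, G5=0, G6=0, G7=0 [inverted output], G8=0 → 0 — matches
  G6 stuck-at-0: G0=0, G1=1, G2=1, G3=0, G4=1, G5=0, G6=0 [stuck-at-0], G7=1, G8=1 → 1 — eliminated
Only G7 inverted output reproduces the observed 0.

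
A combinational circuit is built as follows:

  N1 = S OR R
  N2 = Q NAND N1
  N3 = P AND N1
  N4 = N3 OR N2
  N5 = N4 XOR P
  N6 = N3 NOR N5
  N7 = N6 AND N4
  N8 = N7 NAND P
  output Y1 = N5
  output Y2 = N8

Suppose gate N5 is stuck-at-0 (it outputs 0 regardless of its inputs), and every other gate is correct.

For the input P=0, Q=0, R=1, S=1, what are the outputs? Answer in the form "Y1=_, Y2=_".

Propagate with N5 forced: N1=1, N2=1, N3=0, N4=1, N5=0 [stuck-at-0], N6=1, N7=1, N8=1.
So the outputs are Y1=0, Y2=1. (Without the fault they would be Y1=1, Y2=1.)

Y1=0, Y2=1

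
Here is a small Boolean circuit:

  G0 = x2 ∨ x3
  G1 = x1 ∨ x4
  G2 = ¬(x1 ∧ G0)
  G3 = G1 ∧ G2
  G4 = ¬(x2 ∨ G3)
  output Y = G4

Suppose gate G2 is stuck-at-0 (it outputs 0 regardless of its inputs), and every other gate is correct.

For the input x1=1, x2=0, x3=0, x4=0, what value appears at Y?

1

Propagate with G2 forced: G0=0, G1=1, G2=0 [stuck-at-0], G3=0, G4=1.
So Y = 1. (Without the fault it would be 0.)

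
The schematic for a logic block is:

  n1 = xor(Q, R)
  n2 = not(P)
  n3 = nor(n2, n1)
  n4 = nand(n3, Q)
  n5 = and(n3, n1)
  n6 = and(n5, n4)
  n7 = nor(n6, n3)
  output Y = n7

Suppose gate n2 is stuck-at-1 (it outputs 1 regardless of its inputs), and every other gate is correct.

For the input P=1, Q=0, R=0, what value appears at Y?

1

Propagate with n2 forced: n1=0, n2=1 [stuck-at-1], n3=0, n4=1, n5=0, n6=0, n7=1.
So Y = 1. (Without the fault it would be 0.)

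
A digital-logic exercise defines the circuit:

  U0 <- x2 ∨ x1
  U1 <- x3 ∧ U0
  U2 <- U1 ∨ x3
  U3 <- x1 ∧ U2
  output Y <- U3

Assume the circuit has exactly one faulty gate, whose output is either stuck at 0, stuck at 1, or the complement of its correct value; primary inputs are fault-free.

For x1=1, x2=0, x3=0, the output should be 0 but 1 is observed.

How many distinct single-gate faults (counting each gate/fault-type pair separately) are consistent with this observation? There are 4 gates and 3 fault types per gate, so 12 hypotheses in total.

6

Fault-free: U0=1, U1=0, U2=0, U3=0 → 0. Observed 1.
  U0 stuck-at-0: output 0 ✗
  U0 stuck-at-1: output 0 ✗
  U0 inverted output: output 0 ✗
  U1 stuck-at-0: output 0 ✗
  U1 stuck-at-1: output 1 ✓
  U1 inverted output: output 1 ✓
  U2 stuck-at-0: output 0 ✗
  U2 stuck-at-1: output 1 ✓
  U2 inverted output: output 1 ✓
  U3 stuck-at-0: output 0 ✗
  U3 stuck-at-1: output 1 ✓
  U3 inverted output: output 1 ✓
Consistent faults: {U1 stuck-at-1, U1 inverted output, U2 stuck-at-1, U2 inverted output, U3 stuck-at-1, U3 inverted output} — 6 in all.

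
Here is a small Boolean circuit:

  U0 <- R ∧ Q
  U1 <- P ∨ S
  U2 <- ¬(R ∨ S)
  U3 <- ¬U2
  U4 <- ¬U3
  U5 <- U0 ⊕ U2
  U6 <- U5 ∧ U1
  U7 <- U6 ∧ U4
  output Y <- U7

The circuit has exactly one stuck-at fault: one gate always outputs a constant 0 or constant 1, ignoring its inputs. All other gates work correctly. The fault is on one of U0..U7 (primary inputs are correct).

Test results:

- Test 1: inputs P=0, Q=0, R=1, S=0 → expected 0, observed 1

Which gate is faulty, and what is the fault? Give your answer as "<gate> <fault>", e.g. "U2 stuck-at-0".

Fault-free values for test 1 (P=0, Q=0, R=1, S=0): U0=0, U1=0, U2=0, U3=1, U4=0, U5=0, U6=0, U7=0, giving Y=0. Observed 1.
Test 1: faults giving observed 1 are {U7 stuck-at-1}.
Only U7 stuck-at-1 is consistent with every test.

U7 stuck-at-1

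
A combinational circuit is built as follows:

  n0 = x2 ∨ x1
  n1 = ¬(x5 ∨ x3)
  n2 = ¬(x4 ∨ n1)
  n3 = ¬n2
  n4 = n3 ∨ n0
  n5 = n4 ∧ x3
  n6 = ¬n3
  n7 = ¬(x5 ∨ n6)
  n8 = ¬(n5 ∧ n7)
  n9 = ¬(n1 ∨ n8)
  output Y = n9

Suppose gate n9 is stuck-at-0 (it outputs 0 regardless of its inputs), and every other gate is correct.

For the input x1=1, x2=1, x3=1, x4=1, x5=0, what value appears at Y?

0

Propagate with n9 forced: n0=1, n1=0, n2=0, n3=1, n4=1, n5=1, n6=0, n7=1, n8=0, n9=0 [stuck-at-0].
So Y = 0. (Without the fault it would be 1.)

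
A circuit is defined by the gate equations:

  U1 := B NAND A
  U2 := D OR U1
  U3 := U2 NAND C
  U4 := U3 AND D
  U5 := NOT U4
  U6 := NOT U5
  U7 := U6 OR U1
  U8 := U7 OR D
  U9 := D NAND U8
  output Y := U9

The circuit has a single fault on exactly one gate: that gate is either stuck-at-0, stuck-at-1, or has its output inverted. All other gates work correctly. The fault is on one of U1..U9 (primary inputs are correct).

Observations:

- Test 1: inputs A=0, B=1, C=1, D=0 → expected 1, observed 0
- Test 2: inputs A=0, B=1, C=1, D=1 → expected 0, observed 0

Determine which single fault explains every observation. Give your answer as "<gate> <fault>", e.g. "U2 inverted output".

Fault-free values for test 1 (A=0, B=1, C=1, D=0): U1=1, U2=1, U3=0, U4=0, U5=1, U6=0, U7=1, U8=1, U9=1, giving Y=1. Observed 0.
Test 1: faults giving observed 0 are {U9 stuck-at-0, U9 inverted output}.
Test 2 (A=0, B=1, C=1, D=1): fault-free U1=1, U2=1, U3=0, U4=0, U5=1, U6=0, U7=1, U8=1, U9=0 → 0; observed 0. Eliminates U9 inverted output.
Only U9 stuck-at-0 is consistent with every test.

U9 stuck-at-0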